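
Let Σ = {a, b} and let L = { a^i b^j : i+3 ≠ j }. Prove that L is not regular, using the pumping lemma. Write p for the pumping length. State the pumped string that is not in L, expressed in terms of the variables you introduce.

Toward a contradiction, assume L is regular with pumping length p.
Choose w = a^p b^{p+p!+3}. Since p ≠ (p+p!+3)-3 = p+p!, w ∈ L; and |w| ≥ p.
The pumping lemma gives a decomposition w = xyz where |xy| ≤ p and |y| > 0.
Since the first p symbols of w are all a's and |xy| ≤ p, y lies entirely in the leading a-block: y = a^k for some k with 1 ≤ k ≤ p.
Since 1 ≤ k ≤ p, k divides p!; set t = 1 + p!/k. Then xy^t z has p + (p!/k)·k = p + p! copies of a. Now the a-count is p+p! and (b-count)-3 = (p+p!+3)-3 = p+p!, so i+3 ≠ j fails. So xy^t z = a^{p+p!} b^{p+p!+3} ∉ L.
This contradicts the pumping lemma, so L is not regular.

a^{p+p!} b^{p+p!+3}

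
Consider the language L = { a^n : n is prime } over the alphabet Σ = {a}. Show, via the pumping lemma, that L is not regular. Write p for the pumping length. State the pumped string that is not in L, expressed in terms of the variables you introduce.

Toward a contradiction, assume L is regular with pumping length p.
Let q be a prime with q ≥ p+2 (infinitely many primes exist), and take w = a^q ∈ L with |w| = q ≥ p.
Write w = xyz as guaranteed by the lemma, with |xy| ≤ p and |y| > 0.
Then y = a^k for some k with 1 ≤ k ≤ p.
Since 1 ≤ k ≤ p, |xz| = q-k. Pump with i = q+1: |xy^{q+1}z| = (q-k)+(q+1)k = q+qk = q(1+k), which is composite (both factors ≥ 2). So xy^{q+1}z = a^{q(1+k)} ∉ L.
This is a contradiction; hence L is not regular.

a^{q(1+k)}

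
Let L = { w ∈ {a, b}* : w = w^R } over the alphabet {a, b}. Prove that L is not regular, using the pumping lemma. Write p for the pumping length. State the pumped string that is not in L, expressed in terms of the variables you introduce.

Assume L is regular. Let p be the pumping length given by the pumping lemma.
Take w = a^p b a^p, a palindrome of length 2p+1 ≥ p.
The pumping lemma gives a decomposition w = xyz where |xy| ≤ p and |y| > 0.
The first p characters of w are a's, so xy (and hence y) consists only of a's. Write y = a^k, 1 ≤ k ≤ p.
Pump with i = 2: xy^2z = a^{p+k} b a^p. Its reverse is a^p b a^{p+k}, which differs from xy^2z since k ≥ 1. So xy^2z is not a palindrome and xy^2z ∉ L.
This is a contradiction; hence L is not regular.

a^{p+k} b a^p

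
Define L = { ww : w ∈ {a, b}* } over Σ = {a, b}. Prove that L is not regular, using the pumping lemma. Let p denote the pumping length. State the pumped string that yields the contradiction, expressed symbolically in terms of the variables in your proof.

a^{p+k} b^p a^p b^p

Suppose for contradiction that L is regular, and let p be the pumping length.
Take w = a^p b^p a^p b^p = uu where u = a^pb^p; then w ∈ L and |w| = 4p ≥ p.
Write w = xyz as guaranteed by the lemma, with |xy| ≤ p and |y| ≥ 1.
Since the first p symbols of w are all a's and |xy| ≤ p, y lies entirely in the leading a-block: y = a^k for some k with 1 ≤ k ≤ p.
Pump with i = 2: xy^2z = a^{p+k} b^p a^p b^p, of length 4p+k. Suppose this equals vv. The string starts with a and ends with b, so v does too; thus the boundary between the two copies of v is a b→a transition. There is exactly one such transition, at position 2p+k, so |v| = 2p+k and |vv| = 4p+2k ≠ 4p+k since k ≥ 1. So xy^2z ∉ L.
This contradicts the pumping lemma, so L is not regular.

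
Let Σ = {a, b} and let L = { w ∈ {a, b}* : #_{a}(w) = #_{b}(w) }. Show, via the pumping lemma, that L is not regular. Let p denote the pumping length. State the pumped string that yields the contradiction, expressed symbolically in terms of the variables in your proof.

Assume L is regular; let p be its pumping constant.
Choose w = a^p b^p ∈ L with |w| = 2p ≥ p.
Write w = xyz as guaranteed by the lemma, with |xy| ≤ p and |y| ≥ 1.
The first p characters of w are a's, so xy (and hence y) consists only of a's. Write y = a^k, 1 ≤ k ≤ p.
Pump with i = 2: xy^2z = a^{p+k} b^p has p+k occurrences of a but only p of b. Since k ≥ 1 the counts differ, so xy^2z ∉ L.
This contradicts the pumping lemma, so L is not regular.

a^{p+k} b^p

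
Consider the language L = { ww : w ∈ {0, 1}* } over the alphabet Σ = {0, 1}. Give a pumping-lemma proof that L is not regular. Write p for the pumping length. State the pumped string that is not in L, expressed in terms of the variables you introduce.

0^{p+k} 1^p 0^p 1^p

Toward a contradiction, assume L is regular with pumping length p.
Take w = 0^p 1^p 0^p 1^p = uu where u = 0^p1^p; then w ∈ L and |w| = 4p ≥ p.
By the pumping lemma, w = xyz with |xy| ≤ p and |y| ≥ 1.
Because |xy| ≤ p and w begins with p copies of 0, we have y = 0^k with 1 ≤ k ≤ p.
Pump with i = 2: xy^2z = 0^{p+k} 1^p 0^p 1^p, of length 4p+k. Suppose this equals vv. The string starts with 0 and ends with 1, so v does too; thus the boundary between the two copies of v is a 1→0 transition. There is exactly one such transition, at position 2p+k, so |v| = 2p+k and |vv| = 4p+2k ≠ 4p+k since k ≥ 1. So xy^2z ∉ L.
This is a contradiction; hence L is not regular.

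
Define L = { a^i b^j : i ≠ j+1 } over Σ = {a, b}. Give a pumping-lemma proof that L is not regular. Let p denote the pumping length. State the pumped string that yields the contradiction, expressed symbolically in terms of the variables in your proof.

Toward a contradiction, assume L is regular with pumping length p.
Choose w = a^p b^{p+p!-1}. Since p ≠ (p+p!-1)+1 = p+p!, w ∈ L; and |w| ≥ p.
By the pumping lemma, w = xyz with |xy| ≤ p and |y| ≥ 1.
Because |xy| ≤ p and w begins with p copies of a, we have y = a^k with 1 ≤ k ≤ p.
Since 1 ≤ k ≤ p, k divides p!; set t = 1 + p!/k. Then xy^t z has p + (p!/k)·k = p + p! copies of a. Now the a-count is p+p! and (b-count)+1 = (p+p!-1)+1 = p+p!, so i ≠ j+1 fails. So xy^t z = a^{p+p!} b^{p+p!-1} ∉ L.
This contradicts the pumping lemma, so L is not regular.

a^{p+p!} b^{p+p!-1}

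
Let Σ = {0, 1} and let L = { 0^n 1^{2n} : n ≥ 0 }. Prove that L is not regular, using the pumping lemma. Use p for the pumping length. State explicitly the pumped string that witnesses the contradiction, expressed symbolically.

Toward a contradiction, assume L is regular with pumping length p.
Choose w = 0^p 1^{2p}, which is in L with |w| = 3p ≥ p.
The pumping lemma gives a decomposition w = xyz where |xy| ≤ p and |y| ≥ 1.
Because |xy| ≤ p and w begins with p copies of 0, we have y = 0^k with 1 ≤ k ≤ p.
Pump with i = 2: xy^2z = 0^{p+k} 1^{2p}. For this to lie in L we would need 2p = 2(p+k), which forces k = 0. But k ≥ 1, so xy^2z ∉ L.
This is a contradiction; hence L is not regular.

0^{p+k} 1^{2p}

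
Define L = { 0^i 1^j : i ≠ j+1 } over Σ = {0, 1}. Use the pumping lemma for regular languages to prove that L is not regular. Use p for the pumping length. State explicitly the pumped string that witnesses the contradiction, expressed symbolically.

0^{p+p!} 1^{p+p!-1}

Assume L is regular. Let p be the pumping length given by the pumping lemma.
Choose w = 0^p 1^{p+p!-1}. Since p ≠ (p+p!-1)+1 = p+p!, w ∈ L; and |w| ≥ p.
Write w = xyz as guaranteed by the lemma, with |xy| ≤ p and y is nonempty.
Since the first p symbols of w are all 0's and |xy| ≤ p, y lies entirely in the leading 0-block: y = 0^k for some k with 1 ≤ k ≤ p.
Since 1 ≤ k ≤ p, k divides p!; set t = 1 + p!/k. Then xy^t z has p + (p!/k)·k = p + p! copies of 0. Now the 0-count is p+p! and (1-count)+1 = (p+p!-1)+1 = p+p!, so i ≠ j+1 fails. So xy^t z = 0^{p+p!} 1^{p+p!-1} ∉ L.
This contradicts the pumping lemma, so L is not regular.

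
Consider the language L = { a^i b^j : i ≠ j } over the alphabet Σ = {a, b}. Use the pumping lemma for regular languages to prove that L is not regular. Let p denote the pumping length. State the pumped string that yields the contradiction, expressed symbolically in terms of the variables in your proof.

a^{p+p!} b^{p+p!}

Assume L is regular. Let p be the pumping length given by the pumping lemma.
Choose w = a^p b^{p+p!}. Since p ≠ p+p!, w ∈ L; and |w| ≥ p.
Write w = xyz as guaranteed by the lemma, with |xy| ≤ p and |y| > 0.
The first p characters of w are a's, so xy (and hence y) consists only of a's. Write y = a^k, 1 ≤ k ≤ p.
Since 1 ≤ k ≤ p, k divides p!; set t = 1 + p!/k. Then xy^t z has p + (p!/k)·k = p + p! copies of a. Now the a-count equals the b-count, so i ≠ j fails. So xy^t z = a^{p+p!} b^{p+p!} ∉ L.
Contradiction. Therefore L is not regular.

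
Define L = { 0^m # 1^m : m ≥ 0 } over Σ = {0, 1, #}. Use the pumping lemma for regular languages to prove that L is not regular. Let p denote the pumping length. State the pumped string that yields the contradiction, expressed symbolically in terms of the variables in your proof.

0^{p+k} # 1^p

Assume L is regular; let p be its pumping constant.
Take w = 0^p # 1^p ∈ L with |w| = 2p+1 ≥ p.
Write w = xyz as guaranteed by the lemma, with |xy| ≤ p and y is nonempty.
Because |xy| ≤ p and w begins with p copies of 0, we have y = 0^k with 1 ≤ k ≤ p.
Pump with i = 2: xy^2z = 0^{p+k} # 1^p, which would require p+k = p. But k ≥ 1, so xy^2z ∉ L.
Contradiction. Therefore L is not regular.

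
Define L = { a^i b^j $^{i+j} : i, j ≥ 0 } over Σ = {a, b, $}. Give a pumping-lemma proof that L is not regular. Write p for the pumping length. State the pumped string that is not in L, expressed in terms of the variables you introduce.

Suppose for contradiction that L is regular, and let p be the pumping length.
Take w = a^p b^p $^{2p} ∈ L (with i=j=p, i+j=2p), |w| = 4p ≥ p.
Write w = xyz as guaranteed by the lemma, with |xy| ≤ p and |y| > 0.
Because |xy| ≤ p and w begins with p copies of a, we have y = a^k with 1 ≤ k ≤ p.
Consider xy^2z = a^{p+k} b^p $^{2p}. Now the a- and b-counts sum to 2p+k, but the $-count is 2p ≠ 2p+k. So xy^2z ∉ L.
Contradiction. Therefore L is not regular.

a^{p+k} b^p $^{2p}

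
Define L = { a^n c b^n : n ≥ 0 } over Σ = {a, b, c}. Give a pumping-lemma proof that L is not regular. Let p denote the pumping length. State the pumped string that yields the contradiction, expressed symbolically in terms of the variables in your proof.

Suppose for contradiction that L is regular, and let p be the pumping length.
Take w = a^p c b^p ∈ L with |w| = 2p+1 ≥ p.
By the pumping lemma, w = xyz with |xy| ≤ p and |y| > 0.
The first p characters of w are a's, so xy (and hence y) consists only of a's. Write y = a^k, 1 ≤ k ≤ p.
Pump with i = 2: xy^2z = a^{p+k} c b^p, which would require p+k = p. But k ≥ 1, so xy^2z ∉ L.
Contradiction. Therefore L is not regular.

a^{p+k} c b^p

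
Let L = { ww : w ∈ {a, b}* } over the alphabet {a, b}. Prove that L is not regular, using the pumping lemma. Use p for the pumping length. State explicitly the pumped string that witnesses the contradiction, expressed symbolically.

Suppose for contradiction that L is regular, and let p be the pumping length.
Take w = a^p b^p a^p b^p = uu where u = a^pb^p; then w ∈ L and |w| = 4p ≥ p.
By the pumping lemma, w = xyz with |xy| ≤ p and |y| ≥ 1.
Because |xy| ≤ p and w begins with p copies of a, we have y = a^k with 1 ≤ k ≤ p.
Pump with i = 2: xy^2z = a^{p+k} b^p a^p b^p, of length 4p+k. Suppose this equals vv. The string starts with a and ends with b, so v does too; thus the boundary between the two copies of v is a b→a transition. There is exactly one such transition, at position 2p+k, so |v| = 2p+k and |vv| = 4p+2k ≠ 4p+k since k ≥ 1. So xy^2z ∉ L.
This is a contradiction; hence L is not regular.

a^{p+k} b^p a^p b^p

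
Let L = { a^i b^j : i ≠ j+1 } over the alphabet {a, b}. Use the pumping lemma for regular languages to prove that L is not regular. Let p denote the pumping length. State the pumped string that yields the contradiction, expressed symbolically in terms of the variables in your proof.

a^{p+p!} b^{p+p!-1}

Assume L is regular; let p be its pumping constant.
Choose w = a^p b^{p+p!-1}. Since p ≠ (p+p!-1)+1 = p+p!, w ∈ L; and |w| ≥ p.
By the pumping lemma, w = xyz with |xy| ≤ p and |y| > 0.
Since the first p symbols of w are all a's and |xy| ≤ p, y lies entirely in the leading a-block: y = a^k for some k with 1 ≤ k ≤ p.
Since 1 ≤ k ≤ p, k divides p!; set t = 1 + p!/k. Then xy^t z has p + (p!/k)·k = p + p! copies of a. Now the a-count is p+p! and (b-count)+1 = (p+p!-1)+1 = p+p!, so i ≠ j+1 fails. So xy^t z = a^{p+p!} b^{p+p!-1} ∉ L.
This is a contradiction; hence L is not regular.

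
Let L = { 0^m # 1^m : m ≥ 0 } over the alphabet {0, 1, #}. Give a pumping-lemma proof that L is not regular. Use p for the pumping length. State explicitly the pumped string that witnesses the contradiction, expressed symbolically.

0^{p+k} # 1^p

Assume L is regular; let p be its pumping constant.
Take w = 0^p # 1^p ∈ L with |w| = 2p+1 ≥ p.
Write w = xyz as guaranteed by the lemma, with |xy| ≤ p and y is nonempty.
Since the first p symbols of w are all 0's and |xy| ≤ p, y lies entirely in the leading 0-block: y = 0^k for some k with 1 ≤ k ≤ p.
Pump with i = 2: xy^2z = 0^{p+k} # 1^p, which would require p+k = p. But k ≥ 1, so xy^2z ∉ L.
This contradicts the pumping lemma, so L is not regular.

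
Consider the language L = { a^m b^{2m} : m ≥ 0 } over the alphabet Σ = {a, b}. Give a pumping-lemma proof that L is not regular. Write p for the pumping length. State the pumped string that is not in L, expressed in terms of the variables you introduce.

a^{p+k} b^{2p}

Suppose for contradiction that L is regular, and let p be the pumping length.
Let w = a^p b^{2p} ∈ L; note |w| = 3p ≥ p.
The pumping lemma gives a decomposition w = xyz where |xy| ≤ p and y is nonempty.
Since the first p symbols of w are all a's and |xy| ≤ p, y lies entirely in the leading a-block: y = a^k for some k with 1 ≤ k ≤ p.
Pump with i = 2: xy^2z = a^{p+k} b^{2p}. For this to lie in L we would need 2p = 2(p+k), which forces k = 0. But k ≥ 1, so xy^2z ∉ L.
Contradiction. Therefore L is not regular.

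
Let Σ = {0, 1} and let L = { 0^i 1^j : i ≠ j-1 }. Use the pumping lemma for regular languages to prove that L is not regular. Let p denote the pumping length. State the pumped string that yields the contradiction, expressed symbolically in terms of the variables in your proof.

0^{p+p!} 1^{p+p!+1}

Assume L is regular; let p be its pumping constant.
Choose w = 0^p 1^{p+p!+1}. Since p ≠ (p+p!+1)-1 = p+p!, w ∈ L; and |w| ≥ p.
The pumping lemma gives a decomposition w = xyz where |xy| ≤ p and |y| ≥ 1.
The first p characters of w are 0's, so xy (and hence y) consists only of 0's. Write y = 0^k, 1 ≤ k ≤ p.
Since 1 ≤ k ≤ p, k divides p!; set t = 1 + p!/k. Then xy^t z has p + (p!/k)·k = p + p! copies of 0. Now the 0-count is p+p! and (1-count)-1 = (p+p!+1)-1 = p+p!, so i ≠ j-1 fails. So xy^t z = 0^{p+p!} 1^{p+p!+1} ∉ L.
This is a contradiction; hence L is not regular.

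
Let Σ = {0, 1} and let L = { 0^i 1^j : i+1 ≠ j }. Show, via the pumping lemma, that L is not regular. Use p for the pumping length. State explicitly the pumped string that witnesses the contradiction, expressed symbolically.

Assume L is regular; let p be its pumping constant.
Choose w = 0^p 1^{p+p!+1}. Since p ≠ (p+p!+1)-1 = p+p!, w ∈ L; and |w| ≥ p.
By the pumping lemma, w = xyz with |xy| ≤ p and |y| > 0.
Since the first p symbols of w are all 0's and |xy| ≤ p, y lies entirely in the leading 0-block: y = 0^k for some k with 1 ≤ k ≤ p.
Since 1 ≤ k ≤ p, k divides p!; set t = 1 + p!/k. Then xy^t z has p + (p!/k)·k = p + p! copies of 0. Now the 0-count is p+p! and (1-count)-1 = (p+p!+1)-1 = p+p!, so i+1 ≠ j fails. So xy^t z = 0^{p+p!} 1^{p+p!+1} ∉ L.
Contradiction. Therefore L is not regular.

0^{p+p!} 1^{p+p!+1}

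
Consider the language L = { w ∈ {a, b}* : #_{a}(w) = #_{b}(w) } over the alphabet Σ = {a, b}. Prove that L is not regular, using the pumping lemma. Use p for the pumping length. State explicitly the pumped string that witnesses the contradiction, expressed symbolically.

Assume L is regular; let p be its pumping constant.
Choose w = a^p b^p ∈ L with |w| = 2p ≥ p.
Write w = xyz as guaranteed by the lemma, with |xy| ≤ p and |y| ≥ 1.
Since the first p symbols of w are all a's and |xy| ≤ p, y lies entirely in the leading a-block: y = a^k for some k with 1 ≤ k ≤ p.
Pump with i = 2: xy^2z = a^{p+k} b^p has p+k occurrences of a but only p of b. Since k ≥ 1 the counts differ, so xy^2z ∉ L.
This contradicts the pumping lemma, so L is not regular.

a^{p+k} b^p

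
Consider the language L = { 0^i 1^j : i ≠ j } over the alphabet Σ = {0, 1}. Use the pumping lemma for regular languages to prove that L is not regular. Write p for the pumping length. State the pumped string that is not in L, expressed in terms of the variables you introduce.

Suppose for contradiction that L is regular, and let p be the pumping length.
Choose w = 0^p 1^{p+p!}. Since p ≠ p+p!, w ∈ L; and |w| ≥ p.
By the pumping lemma, w = xyz with |xy| ≤ p and |y| > 0.
The first p characters of w are 0's, so xy (and hence y) consists only of 0's. Write y = 0^k, 1 ≤ k ≤ p.
Since 1 ≤ k ≤ p, k divides p!; set t = 1 + p!/k. Then xy^t z has p + (p!/k)·k = p + p! copies of 0. Now the 0-count equals the 1-count, so i ≠ j fails. So xy^t z = 0^{p+p!} 1^{p+p!} ∉ L.
This is a contradiction; hence L is not regular.

0^{p+p!} 1^{p+p!}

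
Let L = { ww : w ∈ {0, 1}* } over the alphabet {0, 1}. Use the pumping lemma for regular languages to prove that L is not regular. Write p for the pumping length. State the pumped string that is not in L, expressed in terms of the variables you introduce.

0^{p+k} 1^p 0^p 1^p

Suppose for contradiction that L is regular, and let p be the pumping length.
Take w = 0^p 1^p 0^p 1^p = uu where u = 0^p1^p; then w ∈ L and |w| = 4p ≥ p.
The pumping lemma gives a decomposition w = xyz where |xy| ≤ p and |y| > 0.
Because |xy| ≤ p and w begins with p copies of 0, we have y = 0^k with 1 ≤ k ≤ p.
Pump with i = 2: xy^2z = 0^{p+k} 1^p 0^p 1^p, of length 4p+k. Suppose this equals vv. The string starts with 0 and ends with 1, so v does too; thus the boundary between the two copies of v is a 1→0 transition. There is exactly one such transition, at position 2p+k, so |v| = 2p+k and |vv| = 4p+2k ≠ 4p+k since k ≥ 1. So xy^2z ∉ L.
This contradicts the pumping lemma, so L is not regular.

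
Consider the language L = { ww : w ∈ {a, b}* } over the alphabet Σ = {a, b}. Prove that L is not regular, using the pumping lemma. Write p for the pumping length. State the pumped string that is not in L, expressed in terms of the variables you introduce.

a^{p+k} b^p a^p b^p

Assume L is regular; let p be its pumping constant.
Take w = a^p b^p a^p b^p = uu where u = a^pb^p; then w ∈ L and |w| = 4p ≥ p.
Write w = xyz as guaranteed by the lemma, with |xy| ≤ p and |y| > 0.
Since the first p symbols of w are all a's and |xy| ≤ p, y lies entirely in the leading a-block: y = a^k for some k with 1 ≤ k ≤ p.
Pump with i = 2: xy^2z = a^{p+k} b^p a^p b^p, of length 4p+k. Suppose this equals vv. The string starts with a and ends with b, so v does too; thus the boundary between the two copies of v is a b→a transition. There is exactly one such transition, at position 2p+k, so |v| = 2p+k and |vv| = 4p+2k ≠ 4p+k since k ≥ 1. So xy^2z ∉ L.
Contradiction. Therefore L is not regular.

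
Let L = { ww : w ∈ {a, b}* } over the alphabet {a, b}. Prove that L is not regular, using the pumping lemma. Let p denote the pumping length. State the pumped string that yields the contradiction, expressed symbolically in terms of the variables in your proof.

Suppose for contradiction that L is regular, and let p be the pumping length.
Take w = a^p b^p a^p b^p = uu where u = a^pb^p; then w ∈ L and |w| = 4p ≥ p.
Write w = xyz as guaranteed by the lemma, with |xy| ≤ p and y is nonempty.
Because |xy| ≤ p and w begins with p copies of a, we have y = a^k with 1 ≤ k ≤ p.
Pump with i = 2: xy^2z = a^{p+k} b^p a^p b^p, of length 4p+k. Suppose this equals vv. The string starts with a and ends with b, so v does too; thus the boundary between the two copies of v is a b→a transition. There is exactly one such transition, at position 2p+k, so |v| = 2p+k and |vv| = 4p+2k ≠ 4p+k since k ≥ 1. So xy^2z ∉ L.
Contradiction. Therefore L is not regular.

a^{p+k} b^p a^p b^p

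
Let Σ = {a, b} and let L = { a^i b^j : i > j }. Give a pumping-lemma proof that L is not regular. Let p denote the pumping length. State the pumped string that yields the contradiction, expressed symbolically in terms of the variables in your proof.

Suppose for contradiction that L is regular, and let p be the pumping length.
Choose w = a^{p+1} b^p ∈ L, with |w| = 2p+1 ≥ p.
The pumping lemma gives a decomposition w = xyz where |xy| ≤ p and |y| ≥ 1.
The first p characters of w are a's, so xy (and hence y) consists only of a's. Write y = a^k, 1 ≤ k ≤ p.
Consider xy^0z = xz = a^{p+1-k} b^p. Since k ≥ 1, the a-count p+1-k is at most p, so i > j fails; thus xz ∉ L.
Contradiction. Therefore L is not regular.

a^{p+1-k} b^p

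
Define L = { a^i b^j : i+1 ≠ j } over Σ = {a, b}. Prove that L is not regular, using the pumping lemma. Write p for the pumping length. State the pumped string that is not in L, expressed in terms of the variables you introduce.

a^{p+p!} b^{p+p!+1}

Assume L is regular. Let p be the pumping length given by the pumping lemma.
Choose w = a^p b^{p+p!+1}. Since p ≠ (p+p!+1)-1 = p+p!, w ∈ L; and |w| ≥ p.
The pumping lemma gives a decomposition w = xyz where |xy| ≤ p and |y| ≥ 1.
The first p characters of w are a's, so xy (and hence y) consists only of a's. Write y = a^k, 1 ≤ k ≤ p.
Since 1 ≤ k ≤ p, k divides p!; set t = 1 + p!/k. Then xy^t z has p + (p!/k)·k = p + p! copies of a. Now the a-count is p+p! and (b-count)-1 = (p+p!+1)-1 = p+p!, so i+1 ≠ j fails. So xy^t z = a^{p+p!} b^{p+p!+1} ∉ L.
This contradicts the pumping lemma, so L is not regular.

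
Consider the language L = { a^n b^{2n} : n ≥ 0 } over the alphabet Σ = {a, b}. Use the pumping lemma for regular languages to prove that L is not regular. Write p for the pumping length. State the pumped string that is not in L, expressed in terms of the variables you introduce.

Assume L is regular; let p be its pumping constant.
Let w = a^p b^{2p} ∈ L; note |w| = 3p ≥ p.
By the pumping lemma, w = xyz with |xy| ≤ p and |y| ≥ 1.
The first p characters of w are a's, so xy (and hence y) consists only of a's. Write y = a^k, 1 ≤ k ≤ p.
Pump with i = 2: xy^2z = a^{p+k} b^{2p}. For this to lie in L we would need 2p = 2(p+k), which forces k = 0. But k ≥ 1, so xy^2z ∉ L.
Contradiction. Therefore L is not regular.

a^{p+k} b^{2p}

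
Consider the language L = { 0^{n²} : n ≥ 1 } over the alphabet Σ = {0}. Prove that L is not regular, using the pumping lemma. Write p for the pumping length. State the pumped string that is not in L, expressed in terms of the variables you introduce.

Assume L is regular. Let p be the pumping length given by the pumping lemma.
Take w = 0^{p²} ∈ L with |w| = p² ≥ p.
By the pumping lemma, w = xyz with |xy| ≤ p and |y| ≥ 1.
Then y = 0^k for some k with 1 ≤ k ≤ p.
Pump with i = 2: xy^2z = 0^{p²+k}. Since 1 ≤ k ≤ p, p² < p²+k ≤ p²+p < (p+1)², so p²+k lies strictly between consecutive squares and is not a perfect square. So xy^2z ∉ L.
Contradiction. Therefore L is not regular.

0^{p²+k}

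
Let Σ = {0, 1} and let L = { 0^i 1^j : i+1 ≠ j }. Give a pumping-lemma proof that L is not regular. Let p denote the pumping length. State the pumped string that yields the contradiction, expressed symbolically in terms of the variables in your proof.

Toward a contradiction, assume L is regular with pumping length p.
Choose w = 0^p 1^{p+p!+1}. Since p ≠ (p+p!+1)-1 = p+p!, w ∈ L; and |w| ≥ p.
The pumping lemma gives a decomposition w = xyz where |xy| ≤ p and y is nonempty.
Because |xy| ≤ p and w begins with p copies of 0, we have y = 0^k with 1 ≤ k ≤ p.
Since 1 ≤ k ≤ p, k divides p!; set t = 1 + p!/k. Then xy^t z has p + (p!/k)·k = p + p! copies of 0. Now the 0-count is p+p! and (1-count)-1 = (p+p!+1)-1 = p+p!, so i+1 ≠ j fails. So xy^t z = 0^{p+p!} 1^{p+p!+1} ∉ L.
This is a contradiction; hence L is not regular.

0^{p+p!} 1^{p+p!+1}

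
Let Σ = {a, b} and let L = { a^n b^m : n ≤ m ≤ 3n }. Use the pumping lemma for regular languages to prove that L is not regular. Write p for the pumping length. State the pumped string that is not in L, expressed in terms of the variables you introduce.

a^{p+k} b^p

Toward a contradiction, assume L is regular with pumping length p.
Take w = a^p b^p ∈ L (since p ≤ p ≤ 3p), with |w| = 2p ≥ p.
The pumping lemma gives a decomposition w = xyz where |xy| ≤ p and |y| ≥ 1.
Since the first p symbols of w are all a's and |xy| ≤ p, y lies entirely in the leading a-block: y = a^k for some k with 1 ≤ k ≤ p.
Pump with i = 2: xy^2z = a^{p+k} b^p. Now n = p+k > p = m, so the condition n ≤ m fails. Thus xy^2z ∉ L.
This contradicts the pumping lemma, so L is not regular.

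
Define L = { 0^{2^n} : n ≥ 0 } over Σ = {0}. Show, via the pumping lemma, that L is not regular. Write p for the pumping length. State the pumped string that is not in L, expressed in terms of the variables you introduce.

0^{2^p+k}

Assume L is regular. Let p be the pumping length given by the pumping lemma.
Take w = 0^{2^p} ∈ L with |w| = 2^p ≥ p.
Write w = xyz as guaranteed by the lemma, with |xy| ≤ p and |y| ≥ 1.
Then y = 0^k for some k with 1 ≤ k ≤ p.
Pump with i = 2: xy^2z = 0^{2^p+k}. Since 1 ≤ k ≤ p < 2^p, we have 2^p < 2^p+k < 2^{p+1}, so 2^p+k is not a power of 2. So xy^2z ∉ L.
This contradicts the pumping lemma, so L is not regular.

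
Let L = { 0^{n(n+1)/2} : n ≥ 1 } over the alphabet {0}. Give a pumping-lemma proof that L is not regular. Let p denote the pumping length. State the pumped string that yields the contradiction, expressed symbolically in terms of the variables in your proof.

Toward a contradiction, assume L is regular with pumping length p.
Take w = 0^{p(p+1)/2} ∈ L with |w| = p(p+1)/2 ≥ p.
Write w = xyz as guaranteed by the lemma, with |xy| ≤ p and |y| ≥ 1.
Then y = 0^k for some k with 1 ≤ k ≤ p.
Pump with i = 2: xy^2z = 0^{p(p+1)/2+k}. Since 1 ≤ k ≤ p, p(p+1)/2 < p(p+1)/2+k ≤ p(p+1)/2+p < (p+1)(p+2)/2, so p(p+1)/2+k is strictly between consecutive triangular numbers. So xy^2z ∉ L.
This contradicts the pumping lemma, so L is not regular.

0^{p(p+1)/2+k}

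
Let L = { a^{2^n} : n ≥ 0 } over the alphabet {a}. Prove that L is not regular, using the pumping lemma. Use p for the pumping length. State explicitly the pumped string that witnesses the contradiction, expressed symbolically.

Suppose for contradiction that L is regular, and let p be the pumping length.
Take w = a^{2^p} ∈ L with |w| = 2^p ≥ p.
Write w = xyz as guaranteed by the lemma, with |xy| ≤ p and y is nonempty.
Then y = a^k for some k with 1 ≤ k ≤ p.
Pump with i = 2: xy^2z = a^{2^p+k}. Since 1 ≤ k ≤ p < 2^p, we have 2^p < 2^p+k < 2^{p+1}, so 2^p+k is not a power of 2. So xy^2z ∉ L.
This is a contradiction; hence L is not regular.

a^{2^p+k}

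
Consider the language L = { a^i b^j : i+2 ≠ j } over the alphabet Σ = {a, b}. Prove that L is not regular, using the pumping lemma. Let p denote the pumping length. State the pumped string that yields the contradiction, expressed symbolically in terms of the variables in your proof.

Suppose for contradiction that L is regular, and let p be the pumping length.
Choose w = a^p b^{p+p!+2}. Since p ≠ (p+p!+2)-2 = p+p!, w ∈ L; and |w| ≥ p.
The pumping lemma gives a decomposition w = xyz where |xy| ≤ p and y is nonempty.
Because |xy| ≤ p and w begins with p copies of a, we have y = a^k with 1 ≤ k ≤ p.
Since 1 ≤ k ≤ p, k divides p!; set t = 1 + p!/k. Then xy^t z has p + (p!/k)·k = p + p! copies of a. Now the a-count is p+p! and (b-count)-2 = (p+p!+2)-2 = p+p!, so i+2 ≠ j fails. So xy^t z = a^{p+p!} b^{p+p!+2} ∉ L.
This is a contradiction; hence L is not regular.

a^{p+p!} b^{p+p!+2}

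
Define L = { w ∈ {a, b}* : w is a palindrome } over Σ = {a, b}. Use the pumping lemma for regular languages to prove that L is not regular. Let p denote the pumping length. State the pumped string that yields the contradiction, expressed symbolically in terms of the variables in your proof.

a^{p+k} b a^p

Suppose for contradiction that L is regular, and let p be the pumping length.
Take w = a^p b a^p, a palindrome of length 2p+1 ≥ p.
Write w = xyz as guaranteed by the lemma, with |xy| ≤ p and |y| > 0.
Since the first p symbols of w are all a's and |xy| ≤ p, y lies entirely in the leading a-block: y = a^k for some k with 1 ≤ k ≤ p.
Pump with i = 2: xy^2z = a^{p+k} b a^p. Its reverse is a^p b a^{p+k}, which differs from xy^2z since k ≥ 1. So xy^2z is not a palindrome and xy^2z ∉ L.
This is a contradiction; hence L is not regular.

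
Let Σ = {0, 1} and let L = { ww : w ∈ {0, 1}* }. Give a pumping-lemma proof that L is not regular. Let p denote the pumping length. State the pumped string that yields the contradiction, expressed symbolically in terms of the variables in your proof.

Suppose for contradiction that L is regular, and let p be the pumping length.
Take w = 0^p 1^p 0^p 1^p = uu where u = 0^p1^p; then w ∈ L and |w| = 4p ≥ p.
By the pumping lemma, w = xyz with |xy| ≤ p and |y| > 0.
Because |xy| ≤ p and w begins with p copies of 0, we have y = 0^k with 1 ≤ k ≤ p.
Pump with i = 2: xy^2z = 0^{p+k} 1^p 0^p 1^p, of length 4p+k. Suppose this equals vv. The string starts with 0 and ends with 1, so v does too; thus the boundary between the two copies of v is a 1→0 transition. There is exactly one such transition, at position 2p+k, so |v| = 2p+k and |vv| = 4p+2k ≠ 4p+k since k ≥ 1. So xy^2z ∉ L.
This contradicts the pumping lemma, so L is not regular.

0^{p+k} 1^p 0^p 1^p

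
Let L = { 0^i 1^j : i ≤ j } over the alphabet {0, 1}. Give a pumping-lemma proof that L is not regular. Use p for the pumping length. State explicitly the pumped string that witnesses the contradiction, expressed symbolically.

Toward a contradiction, assume L is regular with pumping length p.
Choose w = 0^p 1^p ∈ L, with |w| = 2p ≥ p.
Write w = xyz as guaranteed by the lemma, with |xy| ≤ p and |y| > 0.
Since the first p symbols of w are all 0's and |xy| ≤ p, y lies entirely in the leading 0-block: y = 0^k for some k with 1 ≤ k ≤ p.
Consider xy^2z = 0^{p+k} 1^p. Since k ≥ 1, the 0-count p+k exceeds the 1-count p, so i ≤ j fails; thus xy^2z ∉ L.
Contradiction. Therefore L is not regular.

0^{p+k} 1^p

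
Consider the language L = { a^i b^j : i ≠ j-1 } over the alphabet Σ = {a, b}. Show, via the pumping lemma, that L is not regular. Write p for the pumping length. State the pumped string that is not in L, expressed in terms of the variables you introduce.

a^{p+p!} b^{p+p!+1}

Assume L is regular. Let p be the pumping length given by the pumping lemma.
Choose w = a^p b^{p+p!+1}. Since p ≠ (p+p!+1)-1 = p+p!, w ∈ L; and |w| ≥ p.
The pumping lemma gives a decomposition w = xyz where |xy| ≤ p and |y| > 0.
The first p characters of w are a's, so xy (and hence y) consists only of a's. Write y = a^k, 1 ≤ k ≤ p.
Since 1 ≤ k ≤ p, k divides p!; set t = 1 + p!/k. Then xy^t z has p + (p!/k)·k = p + p! copies of a. Now the a-count is p+p! and (b-count)-1 = (p+p!+1)-1 = p+p!, so i ≠ j-1 fails. So xy^t z = a^{p+p!} b^{p+p!+1} ∉ L.
Contradiction. Therefore L is not regular.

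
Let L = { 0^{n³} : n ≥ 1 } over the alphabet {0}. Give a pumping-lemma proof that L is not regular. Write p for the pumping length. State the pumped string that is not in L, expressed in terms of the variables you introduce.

Assume L is regular; let p be its pumping constant.
Take w = 0^{p³} ∈ L with |w| = p³ ≥ p.
Write w = xyz as guaranteed by the lemma, with |xy| ≤ p and y is nonempty.
Then y = 0^k for some k with 1 ≤ k ≤ p.
Pump with i = 2: xy^2z = 0^{p³+k}. Since 1 ≤ k ≤ p, p³ < p³+k ≤ p³+p < p³+3p²+3p+1 = (p+1)³, so p³+k is not a perfect cube. So xy^2z ∉ L.
Contradiction. Therefore L is not regular.

0^{p³+k}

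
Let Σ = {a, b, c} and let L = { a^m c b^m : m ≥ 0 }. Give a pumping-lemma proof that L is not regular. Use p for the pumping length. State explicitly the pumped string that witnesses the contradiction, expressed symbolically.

a^{p+k} c b^p

Toward a contradiction, assume L is regular with pumping length p.
Take w = a^p c b^p ∈ L with |w| = 2p+1 ≥ p.
The pumping lemma gives a decomposition w = xyz where |xy| ≤ p and |y| ≥ 1.
The first p characters of w are a's, so xy (and hence y) consists only of a's. Write y = a^k, 1 ≤ k ≤ p.
Pump with i = 2: xy^2z = a^{p+k} c b^p, which would require p+k = p. But k ≥ 1, so xy^2z ∉ L.
This contradicts the pumping lemma, so L is not regular.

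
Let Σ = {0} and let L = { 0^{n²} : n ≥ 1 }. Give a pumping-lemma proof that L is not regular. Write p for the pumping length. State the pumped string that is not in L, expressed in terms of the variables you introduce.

0^{p²+k}

Suppose for contradiction that L is regular, and let p be the pumping length.
Take w = 0^{p²} ∈ L with |w| = p² ≥ p.
The pumping lemma gives a decomposition w = xyz where |xy| ≤ p and y is nonempty.
Then y = 0^k for some k with 1 ≤ k ≤ p.
Pump with i = 2: xy^2z = 0^{p²+k}. Since 1 ≤ k ≤ p, p² < p²+k ≤ p²+p < (p+1)², so p²+k lies strictly between consecutive squares and is not a perfect square. So xy^2z ∉ L.
Contradiction. Therefore L is not regular.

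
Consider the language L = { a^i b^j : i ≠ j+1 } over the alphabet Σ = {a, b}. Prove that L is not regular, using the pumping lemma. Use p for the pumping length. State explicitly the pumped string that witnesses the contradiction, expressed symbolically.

a^{p+p!} b^{p+p!-1}

Assume L is regular. Let p be the pumping length given by the pumping lemma.
Choose w = a^p b^{p+p!-1}. Since p ≠ (p+p!-1)+1 = p+p!, w ∈ L; and |w| ≥ p.
The pumping lemma gives a decomposition w = xyz where |xy| ≤ p and |y| > 0.
The first p characters of w are a's, so xy (and hence y) consists only of a's. Write y = a^k, 1 ≤ k ≤ p.
Since 1 ≤ k ≤ p, k divides p!; set t = 1 + p!/k. Then xy^t z has p + (p!/k)·k = p + p! copies of a. Now the a-count is p+p! and (b-count)+1 = (p+p!-1)+1 = p+p!, so i ≠ j+1 fails. So xy^t z = a^{p+p!} b^{p+p!-1} ∉ L.
Contradiction. Therefore L is not regular.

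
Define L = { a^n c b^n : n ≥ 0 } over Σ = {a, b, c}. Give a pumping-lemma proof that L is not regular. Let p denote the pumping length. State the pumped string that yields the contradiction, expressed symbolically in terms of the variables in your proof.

Suppose for contradiction that L is regular, and let p be the pumping length.
Take w = a^p c b^p ∈ L with |w| = 2p+1 ≥ p.
Write w = xyz as guaranteed by the lemma, with |xy| ≤ p and y is nonempty.
The first p characters of w are a's, so xy (and hence y) consists only of a's. Write y = a^k, 1 ≤ k ≤ p.
Pump with i = 2: xy^2z = a^{p+k} c b^p, which would require p+k = p. But k ≥ 1, so xy^2z ∉ L.
This is a contradiction; hence L is not regular.

a^{p+k} c b^p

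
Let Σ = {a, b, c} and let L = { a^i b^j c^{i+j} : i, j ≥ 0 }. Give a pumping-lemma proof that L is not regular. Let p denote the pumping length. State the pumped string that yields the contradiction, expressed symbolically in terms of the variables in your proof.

Suppose for contradiction that L is regular, and let p be the pumping length.
Take w = a^p b^p c^{2p} ∈ L (with i=j=p, i+j=2p), |w| = 4p ≥ p.
Write w = xyz as guaranteed by the lemma, with |xy| ≤ p and |y| > 0.
The first p characters of w are a's, so xy (and hence y) consists only of a's. Write y = a^k, 1 ≤ k ≤ p.
Consider xy^2z = a^{p+k} b^p c^{2p}. Now the a- and b-counts sum to 2p+k, but the c-count is 2p ≠ 2p+k. So xy^2z ∉ L.
This contradicts the pumping lemma, so L is not regular.

a^{p+k} b^p c^{2p}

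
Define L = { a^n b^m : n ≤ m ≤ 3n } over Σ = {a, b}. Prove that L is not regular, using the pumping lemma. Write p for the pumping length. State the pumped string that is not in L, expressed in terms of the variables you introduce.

Suppose for contradiction that L is regular, and let p be the pumping length.
Take w = a^p b^p ∈ L (since p ≤ p ≤ 3p), with |w| = 2p ≥ p.
Write w = xyz as guaranteed by the lemma, with |xy| ≤ p and y is nonempty.
Since the first p symbols of w are all a's and |xy| ≤ p, y lies entirely in the leading a-block: y = a^k for some k with 1 ≤ k ≤ p.
Pump with i = 2: xy^2z = a^{p+k} b^p. Now n = p+k > p = m, so the condition n ≤ m fails. Thus xy^2z ∉ L.
This is a contradiction; hence L is not regular.

a^{p+k} b^p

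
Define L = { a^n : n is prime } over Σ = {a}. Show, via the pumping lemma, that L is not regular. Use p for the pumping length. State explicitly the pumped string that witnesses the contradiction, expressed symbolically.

a^{q(1+k)}

Suppose for contradiction that L is regular, and let p be the pumping length.
Let q be a prime with q ≥ p+2 (infinitely many primes exist), and take w = a^q ∈ L with |w| = q ≥ p.
Write w = xyz as guaranteed by the lemma, with |xy| ≤ p and |y| ≥ 1.
Then y = a^k for some k with 1 ≤ k ≤ p.
Since 1 ≤ k ≤ p, |xz| = q-k. Pump with i = q+1: |xy^{q+1}z| = (q-k)+(q+1)k = q+qk = q(1+k), which is composite (both factors ≥ 2). So xy^{q+1}z = a^{q(1+k)} ∉ L.
This contradicts the pumping lemma, so L is not regular.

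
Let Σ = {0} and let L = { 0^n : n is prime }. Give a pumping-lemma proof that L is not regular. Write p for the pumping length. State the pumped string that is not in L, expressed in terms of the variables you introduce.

Assume L is regular; let p be its pumping constant.
Let q be a prime with q ≥ p+2 (infinitely many primes exist), and take w = 0^q ∈ L with |w| = q ≥ p.
By the pumping lemma, w = xyz with |xy| ≤ p and |y| > 0.
Then y = 0^k for some k with 1 ≤ k ≤ p.
Since 1 ≤ k ≤ p, |xz| = q-k. Pump with i = q+1: |xy^{q+1}z| = (q-k)+(q+1)k = q+qk = q(1+k), which is composite (both factors ≥ 2). So xy^{q+1}z = 0^{q(1+k)} ∉ L.
This is a contradiction; hence L is not regular.

0^{q(1+k)}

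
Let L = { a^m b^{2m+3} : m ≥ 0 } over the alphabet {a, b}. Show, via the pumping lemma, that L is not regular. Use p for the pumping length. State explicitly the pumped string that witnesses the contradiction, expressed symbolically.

Assume L is regular; let p be its pumping constant.
Let w = a^p b^{2p+3} ∈ L; note |w| = 3p+3 ≥ p.
Write w = xyz as guaranteed by the lemma, with |xy| ≤ p and y is nonempty.
Since the first p symbols of w are all a's and |xy| ≤ p, y lies entirely in the leading a-block: y = a^k for some k with 1 ≤ k ≤ p.
Pump with i = 2: xy^2z = a^{p+k} b^{2p+3}. For this to lie in L we would need 2p+3 = 2(p+k)+3, which forces k = 0. But k ≥ 1, so xy^2z ∉ L.
Contradiction. Therefore L is not regular.

a^{p+k} b^{2p+3}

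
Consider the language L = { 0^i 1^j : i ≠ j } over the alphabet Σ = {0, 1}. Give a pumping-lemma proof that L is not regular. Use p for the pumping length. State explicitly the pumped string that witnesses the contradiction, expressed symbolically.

0^{p+p!} 1^{p+p!}

Suppose for contradiction that L is regular, and let p be the pumping length.
Choose w = 0^p 1^{p+p!}. Since p ≠ p+p!, w ∈ L; and |w| ≥ p.
Write w = xyz as guaranteed by the lemma, with |xy| ≤ p and |y| > 0.
Because |xy| ≤ p and w begins with p copies of 0, we have y = 0^k with 1 ≤ k ≤ p.
Since 1 ≤ k ≤ p, k divides p!; set t = 1 + p!/k. Then xy^t z has p + (p!/k)·k = p + p! copies of 0. Now the 0-count equals the 1-count, so i ≠ j fails. So xy^t z = 0^{p+p!} 1^{p+p!} ∉ L.
This contradicts the pumping lemma, so L is not regular.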